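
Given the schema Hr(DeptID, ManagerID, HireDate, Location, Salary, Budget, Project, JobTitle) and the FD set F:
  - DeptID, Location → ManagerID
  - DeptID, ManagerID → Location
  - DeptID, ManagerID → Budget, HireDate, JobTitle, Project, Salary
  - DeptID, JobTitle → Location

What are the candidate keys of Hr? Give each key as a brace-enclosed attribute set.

{DeptID} never appears on the right of any FD, so every key must include it.
{DeptID, JobTitle}⁺ = {Budget, DeptID, HireDate, JobTitle, Location, ManagerID, Project, Salary} — all of the relation — so {DeptID, JobTitle} is a candidate key.
{DeptID, Location}⁺ = {Budget, DeptID, HireDate, JobTitle, Location, ManagerID, Project, Salary} — all of the relation — so {DeptID, Location} is a candidate key.
{DeptID, ManagerID}⁺ = {Budget, DeptID, HireDate, JobTitle, Location, ManagerID, Project, Salary} — all of the relation — so {DeptID, ManagerID} is a candidate key.
No proper subset of any of these is a key, and no other minimal superkey exists.

{DeptID, JobTitle}, {DeptID, Location}, {DeptID, ManagerID}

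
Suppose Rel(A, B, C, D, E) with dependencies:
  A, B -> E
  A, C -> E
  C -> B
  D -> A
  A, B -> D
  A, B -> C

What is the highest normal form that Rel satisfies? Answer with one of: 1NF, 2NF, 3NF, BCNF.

Candidate keys: {A, B}, {A, C}, {B, D}, {C, D}. Prime attributes: {A, B, C, D}.
C -> B breaks BCNF: {C}⁺ = {B, C}, so {C} is not a superkey.
But every attribute on its right side ({B}) is prime, and the same holds for every other non-superkey FD, so 3NF still holds.

3NF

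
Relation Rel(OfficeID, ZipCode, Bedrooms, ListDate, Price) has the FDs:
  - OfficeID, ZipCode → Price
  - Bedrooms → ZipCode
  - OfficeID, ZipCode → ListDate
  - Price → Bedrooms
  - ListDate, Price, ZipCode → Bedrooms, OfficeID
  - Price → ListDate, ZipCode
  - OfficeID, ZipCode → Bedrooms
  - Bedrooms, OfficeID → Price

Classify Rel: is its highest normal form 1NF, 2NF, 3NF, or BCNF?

3NF

Candidate keys: {Bedrooms, OfficeID}, {OfficeID, ZipCode}, {Price}. Prime attributes: {Bedrooms, OfficeID, Price, ZipCode}.
For Bedrooms → ZipCode we have {Bedrooms}⁺ = {Bedrooms, ZipCode}; {Bedrooms} is not a superkey, so BCNF fails.
Its right-hand attributes {ZipCode} are all prime, as are those of every other non-superkey FD — the relation is in 3NF.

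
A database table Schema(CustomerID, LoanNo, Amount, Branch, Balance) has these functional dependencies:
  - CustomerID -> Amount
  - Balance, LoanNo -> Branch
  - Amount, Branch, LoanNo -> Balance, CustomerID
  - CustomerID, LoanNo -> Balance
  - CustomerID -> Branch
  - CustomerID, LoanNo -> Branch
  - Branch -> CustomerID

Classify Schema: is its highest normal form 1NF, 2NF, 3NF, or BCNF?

Candidate keys: {Balance, LoanNo}, {Branch, LoanNo}, {CustomerID, LoanNo}. Prime attributes: {Balance, Branch, CustomerID, LoanNo}.
CustomerID -> Amount breaks BCNF: {CustomerID}⁺ = {Amount, Branch, CustomerID}, so {CustomerID} is not a superkey.
CustomerID -> Amount has non-prime {Amount} on the right and a non-superkey on the left, so 3NF fails.
The proper key subset {Branch} of {Branch, LoanNo} determines non-prime {Amount}, so the relation is not even in 2NF.

1NF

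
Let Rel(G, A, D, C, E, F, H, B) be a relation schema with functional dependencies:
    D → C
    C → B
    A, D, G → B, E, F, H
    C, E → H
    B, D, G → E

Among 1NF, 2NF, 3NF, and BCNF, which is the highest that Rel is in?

1NF

Candidate key: {A, D, G}. Prime attributes: {A, D, G}.
D → C: {D}⁺ = {B, C, D}, which is not all of the attributes, so the left side is not a superkey — BCNF is violated.
D → C has non-prime {C} on the right and a non-superkey on the left, so 3NF fails.
The proper key subset {D} of {A, D, G} determines non-prime {B, C}, so the relation is not even in 2NF.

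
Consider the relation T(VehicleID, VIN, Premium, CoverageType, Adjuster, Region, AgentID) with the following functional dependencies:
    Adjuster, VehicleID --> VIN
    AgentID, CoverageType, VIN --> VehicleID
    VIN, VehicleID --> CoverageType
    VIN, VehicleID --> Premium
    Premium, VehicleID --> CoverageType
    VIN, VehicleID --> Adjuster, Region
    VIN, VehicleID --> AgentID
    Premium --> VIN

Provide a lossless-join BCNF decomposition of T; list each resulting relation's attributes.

{Adjuster, AgentID, CoverageType, Premium, Region, VehicleID}; {Premium, VIN}

Candidate keys of the original relation: {Adjuster, VehicleID}, {AgentID, CoverageType, Premium}, {AgentID, CoverageType, VIN}, {Premium, VehicleID}, {VIN, VehicleID}.
{Adjuster, AgentID, CoverageType, Premium, Region, VIN, VehicleID}: {Premium} determines {Premium, VIN} here but is not a superkey — split on Premium --> VIN, giving {Premium, VIN} and {Adjuster, AgentID, CoverageType, Premium, Region, VehicleID}.
{Premium, VIN} is in BCNF.
{Adjuster, AgentID, CoverageType, Premium, Region, VehicleID} is in BCNF.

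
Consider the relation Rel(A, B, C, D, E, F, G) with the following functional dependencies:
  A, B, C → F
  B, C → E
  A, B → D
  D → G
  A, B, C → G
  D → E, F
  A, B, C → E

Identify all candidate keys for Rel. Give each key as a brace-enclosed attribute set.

Attributes never on any right-hand side: {A, B, C} — every candidate key must contain all of them.
{A, B, C} is a candidate key since {A, B, C}⁺ = {A, B, C, D, E, F, G} covers every attribute.
No smaller or unrelated set reaches every attribute, so there are no other keys.

{A, B, C}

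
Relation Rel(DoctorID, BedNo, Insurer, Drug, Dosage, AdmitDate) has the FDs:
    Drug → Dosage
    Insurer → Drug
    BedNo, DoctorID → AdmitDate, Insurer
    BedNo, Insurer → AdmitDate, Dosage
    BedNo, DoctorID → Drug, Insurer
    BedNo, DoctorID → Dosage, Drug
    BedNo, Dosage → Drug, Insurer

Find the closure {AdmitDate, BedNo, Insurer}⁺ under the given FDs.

Start with {AdmitDate, BedNo, Insurer}.
Insurer → Drug applies; add {Drug} → now {AdmitDate, BedNo, Drug, Insurer}.
BedNo, Insurer → AdmitDate, Dosage applies; add {Dosage} → now {AdmitDate, BedNo, Dosage, Drug, Insurer}.
No further FD applies.

{AdmitDate, BedNo, Dosage, Drug, Insurer}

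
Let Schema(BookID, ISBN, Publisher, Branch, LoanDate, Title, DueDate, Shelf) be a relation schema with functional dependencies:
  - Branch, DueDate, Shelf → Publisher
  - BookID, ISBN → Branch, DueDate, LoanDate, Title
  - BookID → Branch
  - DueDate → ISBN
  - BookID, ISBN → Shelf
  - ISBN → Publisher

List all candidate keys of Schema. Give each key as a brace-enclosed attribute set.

No FD produces {BookID}, so it must be in every candidate key.
{BookID, DueDate}⁺ = {BookID, Branch, DueDate, ISBN, LoanDate, Publisher, Shelf, Title}, which is every attribute, so {BookID, DueDate} is a candidate key.
{BookID, ISBN}⁺ = {BookID, Branch, DueDate, ISBN, LoanDate, Publisher, Shelf, Title}, which is every attribute, so {BookID, ISBN} is a candidate key.
These are minimal and exhaustive — every other superkey contains one of them.

{BookID, DueDate}, {BookID, ISBN}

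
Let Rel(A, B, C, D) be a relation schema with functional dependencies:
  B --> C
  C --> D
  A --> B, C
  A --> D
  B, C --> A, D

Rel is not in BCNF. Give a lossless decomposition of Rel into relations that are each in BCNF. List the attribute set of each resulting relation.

Candidate keys of the original relation: {A}, {B}.
{A, B, C, D}: {C} determines {C, D} here but is not a superkey — split on C --> D, giving {C, D} and {A, B, C}.
{C, D} has no BCNF violation.
{A, B, C} has no BCNF violation.

{A, B, C}; {C, D}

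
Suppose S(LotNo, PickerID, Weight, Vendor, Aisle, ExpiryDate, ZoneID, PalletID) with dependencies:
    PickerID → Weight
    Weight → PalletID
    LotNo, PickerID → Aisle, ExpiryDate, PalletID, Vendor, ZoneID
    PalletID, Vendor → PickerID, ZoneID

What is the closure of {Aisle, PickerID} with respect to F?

Start with {Aisle, PickerID}.
PickerID → Weight applies; add {Weight} → now {Aisle, PickerID, Weight}.
Weight → PalletID applies; add {PalletID} → now {Aisle, PalletID, PickerID, Weight}.
No further FD applies.

{Aisle, PalletID, PickerID, Weight}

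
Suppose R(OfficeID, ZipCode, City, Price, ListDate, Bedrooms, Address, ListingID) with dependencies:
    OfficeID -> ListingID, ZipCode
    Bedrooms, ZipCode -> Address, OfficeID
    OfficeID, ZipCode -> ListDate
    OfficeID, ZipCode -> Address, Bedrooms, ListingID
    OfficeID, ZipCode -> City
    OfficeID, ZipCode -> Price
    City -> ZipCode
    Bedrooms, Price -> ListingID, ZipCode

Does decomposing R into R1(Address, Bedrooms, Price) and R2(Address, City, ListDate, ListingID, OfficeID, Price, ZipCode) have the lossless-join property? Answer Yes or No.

The shared attributes are {Address, Price} and {Address, Price}⁺ = {Address, Price}.
R1 ⊄ {Address, Price} and R2 ⊄ {Address, Price}, so the split is lossy.

No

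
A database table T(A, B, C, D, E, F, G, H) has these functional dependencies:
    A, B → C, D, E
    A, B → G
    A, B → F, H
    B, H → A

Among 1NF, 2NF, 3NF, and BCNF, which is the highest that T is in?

BCNF

Candidate keys: {A, B}, {B, H}. Prime attributes: {A, B, H}.
Each dependency's left side is a superkey — BCNF holds.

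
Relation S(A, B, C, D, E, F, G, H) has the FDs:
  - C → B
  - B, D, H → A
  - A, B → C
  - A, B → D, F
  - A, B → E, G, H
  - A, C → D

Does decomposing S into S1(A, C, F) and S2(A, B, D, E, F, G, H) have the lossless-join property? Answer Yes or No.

The shared attributes are {A, F} and {A, F}⁺ = {A, F}.
The closure covers neither S1 nor S2 entirely; the join is not lossless.

No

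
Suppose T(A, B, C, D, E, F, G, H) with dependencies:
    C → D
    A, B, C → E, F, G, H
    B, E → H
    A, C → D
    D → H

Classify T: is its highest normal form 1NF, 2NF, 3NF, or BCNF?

Candidate key: {A, B, C}. Prime attributes: {A, B, C}.
C → D breaks BCNF: {C}⁺ = {C, D, H}, so {C} is not a superkey.
Because {D} is non-prime and the left side of C → D is not a superkey, the relation is not in 3NF.
The proper key subset {C} of {A, B, C} determines non-prime {D, H}, so the relation is not even in 2NF.

1NF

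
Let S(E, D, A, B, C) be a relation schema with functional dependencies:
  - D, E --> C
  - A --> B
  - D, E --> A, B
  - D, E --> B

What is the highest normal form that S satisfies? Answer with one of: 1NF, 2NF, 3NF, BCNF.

Candidate key: {D, E}. Prime attributes: {D, E}.
A --> B: {A}⁺ = {A, B}, which is not all of the attributes, so the left side is not a superkey — BCNF is violated.
A --> B determines the non-prime attribute {B} from a non-superkey — 3NF is violated.
Checking every proper subset of each key, none determines a non-prime attribute — 2NF is satisfied.

2NF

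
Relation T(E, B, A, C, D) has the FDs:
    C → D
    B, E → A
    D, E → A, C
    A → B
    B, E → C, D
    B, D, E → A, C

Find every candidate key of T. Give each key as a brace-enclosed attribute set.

{A, E}, {B, E}, {C, E}, {D, E}

No FD produces {E}, so it must be in every candidate key.
{A, E}⁺ = {A, B, C, D, E} — all of the relation — so {A, E} is a candidate key.
{B, E}⁺ = {A, B, C, D, E} — all of the relation — so {B, E} is a candidate key.
{C, E}⁺ = {A, B, C, D, E} — all of the relation — so {C, E} is a candidate key.
{D, E}⁺ = {A, B, C, D, E} — all of the relation — so {D, E} is a candidate key.
Any other superkey properly contains one of these, so there are no further candidate keys.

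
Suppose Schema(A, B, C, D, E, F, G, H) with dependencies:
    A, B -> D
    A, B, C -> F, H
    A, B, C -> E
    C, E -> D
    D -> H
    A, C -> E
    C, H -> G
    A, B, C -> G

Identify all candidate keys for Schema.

No FD produces {A, B, C}, so they must be in every candidate key.
{A, B, C}⁺ = {A, B, C, D, E, F, G, H}, which is every attribute, so {A, B, C} is a candidate key.
Every other attribute set either contains this one or has a smaller closure.

{A, B, C}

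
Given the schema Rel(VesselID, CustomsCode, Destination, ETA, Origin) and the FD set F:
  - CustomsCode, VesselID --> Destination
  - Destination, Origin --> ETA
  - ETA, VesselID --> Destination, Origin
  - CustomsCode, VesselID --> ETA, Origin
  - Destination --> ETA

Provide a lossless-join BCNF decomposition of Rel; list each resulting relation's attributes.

{CustomsCode, Destination, VesselID}; {Destination, ETA}; {Destination, Origin, VesselID}

Candidate key of the original relation: {CustomsCode, VesselID}.
Within {CustomsCode, Destination, ETA, Origin, VesselID}: {Destination, Origin}⁺ ∩ {CustomsCode, Destination, ETA, Origin, VesselID} = {Destination, ETA, Origin}, not the whole set, so Destination, Origin --> ETA violates BCNF; decompose into {Destination, ETA, Origin} and {CustomsCode, Destination, Origin, VesselID}.
Within {Destination, ETA, Origin}: {Destination}⁺ ∩ {Destination, ETA, Origin} = {Destination, ETA}, not the whole set, so Destination --> ETA violates BCNF; decompose into {Destination, ETA} and {Destination, Origin}.
{Destination, ETA} has no BCNF violation.
{Destination, Origin} has no BCNF violation.
Within {CustomsCode, Destination, Origin, VesselID}: {Destination, VesselID}⁺ ∩ {CustomsCode, Destination, Origin, VesselID} = {Destination, Origin, VesselID}, not the whole set, so Destination, VesselID --> Origin violates BCNF; decompose into {Destination, Origin, VesselID} and {CustomsCode, Destination, VesselID}.
{Destination, Origin, VesselID} has no BCNF violation.
{CustomsCode, Destination, VesselID} has no BCNF violation.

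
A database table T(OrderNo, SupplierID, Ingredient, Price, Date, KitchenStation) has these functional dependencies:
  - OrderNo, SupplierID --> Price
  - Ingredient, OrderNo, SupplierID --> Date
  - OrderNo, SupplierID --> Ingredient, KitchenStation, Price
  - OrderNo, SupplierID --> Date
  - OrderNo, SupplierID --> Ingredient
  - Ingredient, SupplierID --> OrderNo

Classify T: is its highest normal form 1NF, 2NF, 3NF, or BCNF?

Candidate keys: {Ingredient, SupplierID}, {OrderNo, SupplierID}. Prime attributes: {Ingredient, OrderNo, SupplierID}.
The left-hand side of every FD is a superkey, so BCNF is satisfied.

BCNF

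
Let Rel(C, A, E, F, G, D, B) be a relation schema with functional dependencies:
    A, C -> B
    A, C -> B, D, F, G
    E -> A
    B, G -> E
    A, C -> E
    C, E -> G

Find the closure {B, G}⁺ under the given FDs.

Start with {B, G}.
B, G -> E applies; add {E} → now {B, E, G}.
E -> A applies; add {A} → now {A, B, E, G}.
No further FD applies.

{A, B, E, G}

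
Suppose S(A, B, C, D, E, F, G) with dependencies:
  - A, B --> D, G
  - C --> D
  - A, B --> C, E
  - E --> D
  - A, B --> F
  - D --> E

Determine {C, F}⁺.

Start with {C, F}.
C --> D applies; add {D} → now {C, D, F}.
D --> E applies; add {E} → now {C, D, E, F}.
No further FD applies.

{C, D, E, F}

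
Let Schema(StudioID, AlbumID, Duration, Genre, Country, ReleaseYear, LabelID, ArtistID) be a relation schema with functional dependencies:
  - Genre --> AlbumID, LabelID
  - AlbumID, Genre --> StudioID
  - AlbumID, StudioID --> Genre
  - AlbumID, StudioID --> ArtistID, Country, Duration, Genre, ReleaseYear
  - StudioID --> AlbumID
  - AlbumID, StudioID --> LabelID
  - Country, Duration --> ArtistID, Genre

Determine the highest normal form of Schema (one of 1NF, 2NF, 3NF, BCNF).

BCNF

Candidate keys: {Country, Duration}, {Genre}, {StudioID}. Prime attributes: {Country, Duration, Genre, StudioID}.
The left-hand side of every FD is a superkey, so BCNF is satisfied.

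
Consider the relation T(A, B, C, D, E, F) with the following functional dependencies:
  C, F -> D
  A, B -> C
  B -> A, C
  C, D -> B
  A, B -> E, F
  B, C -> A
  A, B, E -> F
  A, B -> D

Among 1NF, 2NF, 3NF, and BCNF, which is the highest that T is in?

BCNF

Candidate keys: {B}, {C, D}, {C, F}. Prime attributes: {B, C, D, F}.
The left-hand side of every FD is a superkey, so BCNF is satisfied.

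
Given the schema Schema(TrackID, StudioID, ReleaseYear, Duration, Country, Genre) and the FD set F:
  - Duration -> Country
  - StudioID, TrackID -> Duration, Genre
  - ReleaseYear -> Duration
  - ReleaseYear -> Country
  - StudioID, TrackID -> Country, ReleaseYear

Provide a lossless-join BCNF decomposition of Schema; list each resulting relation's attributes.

{Country, Duration}; {Duration, ReleaseYear}; {Genre, ReleaseYear, StudioID, TrackID}

Candidate key of the original relation: {StudioID, TrackID}.
{Country, Duration, Genre, ReleaseYear, StudioID, TrackID}: {Duration} determines {Country, Duration} here but is not a superkey — split on Duration -> Country, giving {Country, Duration} and {Duration, Genre, ReleaseYear, StudioID, TrackID}.
{Country, Duration} is in BCNF.
{Duration, Genre, ReleaseYear, StudioID, TrackID}: {ReleaseYear} determines {Duration, ReleaseYear} here but is not a superkey — split on ReleaseYear -> Duration, giving {Duration, ReleaseYear} and {Genre, ReleaseYear, StudioID, TrackID}.
{Duration, ReleaseYear} is in BCNF.
{Genre, ReleaseYear, StudioID, TrackID} is in BCNF.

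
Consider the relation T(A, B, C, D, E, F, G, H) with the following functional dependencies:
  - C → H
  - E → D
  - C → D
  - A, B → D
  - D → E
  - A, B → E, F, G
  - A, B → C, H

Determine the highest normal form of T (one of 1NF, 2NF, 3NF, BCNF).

2NF

Candidate key: {A, B}. Prime attributes: {A, B}.
For C → H we have {C}⁺ = {C, D, E, H}; {C} is not a superkey, so BCNF fails.
C → H determines the non-prime attribute {H} from a non-superkey — 3NF is violated.
No proper subset of a key has a non-prime attribute in its closure, so there is no partial dependency; 2NF holds.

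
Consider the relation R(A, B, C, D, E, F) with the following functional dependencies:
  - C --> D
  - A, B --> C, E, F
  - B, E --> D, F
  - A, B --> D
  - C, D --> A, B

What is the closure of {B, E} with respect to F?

{B, D, E, F}

Start with {B, E}.
B, E --> D, F applies; add {D, F} → now {B, D, E, F}.
No further FD applies.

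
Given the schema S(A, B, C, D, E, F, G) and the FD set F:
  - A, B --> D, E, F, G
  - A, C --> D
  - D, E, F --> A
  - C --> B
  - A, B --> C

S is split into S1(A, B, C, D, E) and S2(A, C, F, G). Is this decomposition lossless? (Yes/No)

Yes

Common attributes: {A, C}; their closure is {A, B, C, D, E, F, G}.
This includes all of S1, so the common attributes are a superkey of S1 — the join is lossless.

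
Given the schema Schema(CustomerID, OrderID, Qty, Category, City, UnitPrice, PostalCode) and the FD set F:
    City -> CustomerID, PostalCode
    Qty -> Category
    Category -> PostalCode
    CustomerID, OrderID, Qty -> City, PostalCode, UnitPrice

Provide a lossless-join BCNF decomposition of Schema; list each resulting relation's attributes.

Candidate keys of the original relation: {City, OrderID, Qty}, {CustomerID, OrderID, Qty}.
{Category, City, CustomerID, OrderID, PostalCode, Qty, UnitPrice}: {City} determines {City, CustomerID, PostalCode} here but is not a superkey — split on City -> CustomerID, PostalCode, giving {City, CustomerID, PostalCode} and {Category, City, OrderID, Qty, UnitPrice}.
{City, CustomerID, PostalCode}: every determinant is a superkey — BCNF.
{Category, City, OrderID, Qty, UnitPrice}: {Qty} determines {Category, Qty} here but is not a superkey — split on Qty -> Category, giving {Category, Qty} and {City, OrderID, Qty, UnitPrice}.
{Category, Qty}: every determinant is a superkey — BCNF.
{City, OrderID, Qty, UnitPrice}: every determinant is a superkey — BCNF.

{Category, Qty}; {City, CustomerID, PostalCode}; {City, OrderID, Qty, UnitPrice}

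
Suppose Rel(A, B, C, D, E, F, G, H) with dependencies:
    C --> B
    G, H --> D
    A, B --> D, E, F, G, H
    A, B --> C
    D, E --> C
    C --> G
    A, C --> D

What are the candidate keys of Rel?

{A, B}, {A, C}, {A, D, E}, {A, E, G, H}

{A} never appears on the right of any FD, so every key must include it.
Closure of {A, B} is {A, B, C, D, E, F, G, H}, the whole schema; {A, B} is a candidate key.
Closure of {A, C} is {A, B, C, D, E, F, G, H}, the whole schema; {A, C} is a candidate key.
Closure of {A, D, E} is {A, B, C, D, E, F, G, H}, the whole schema; {A, D, E} is a candidate key.
Closure of {A, E, G, H} is {A, B, C, D, E, F, G, H}, the whole schema; {A, E, G, H} is a candidate key.
No proper subset of any of these is a key, and no other minimal superkey exists.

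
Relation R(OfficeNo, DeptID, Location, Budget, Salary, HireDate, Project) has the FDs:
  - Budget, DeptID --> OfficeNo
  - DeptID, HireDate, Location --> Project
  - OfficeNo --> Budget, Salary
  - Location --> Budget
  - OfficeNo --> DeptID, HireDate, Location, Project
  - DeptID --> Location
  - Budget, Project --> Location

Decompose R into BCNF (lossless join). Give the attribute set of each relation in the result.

Candidate keys of the original relation: {DeptID}, {OfficeNo}.
Within {Budget, DeptID, HireDate, Location, OfficeNo, Project, Salary}: {Location}⁺ ∩ {Budget, DeptID, HireDate, Location, OfficeNo, Project, Salary} = {Budget, Location}, not the whole set, so Location --> Budget violates BCNF; decompose into {Budget, Location} and {DeptID, HireDate, Location, OfficeNo, Project, Salary}.
{Budget, Location}: every determinant is a superkey — BCNF.
{DeptID, HireDate, Location, OfficeNo, Project, Salary}: every determinant is a superkey — BCNF.

{Budget, Location}; {DeptID, HireDate, Location, OfficeNo, Project, Salary}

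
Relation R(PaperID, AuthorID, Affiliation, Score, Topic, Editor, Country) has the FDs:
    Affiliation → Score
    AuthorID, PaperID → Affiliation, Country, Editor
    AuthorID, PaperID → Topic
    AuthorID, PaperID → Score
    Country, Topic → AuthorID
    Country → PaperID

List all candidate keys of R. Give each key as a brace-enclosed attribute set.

{AuthorID, Country}, {AuthorID, PaperID}, {Country, Topic}

Closure of {AuthorID, Country} is {Affiliation, AuthorID, Country, Editor, PaperID, Score, Topic}, the whole schema; {AuthorID, Country} is a candidate key.
Closure of {AuthorID, PaperID} is {Affiliation, AuthorID, Country, Editor, PaperID, Score, Topic}, the whole schema; {AuthorID, PaperID} is a candidate key.
Closure of {Country, Topic} is {Affiliation, AuthorID, Country, Editor, PaperID, Score, Topic}, the whole schema; {Country, Topic} is a candidate key.
These are minimal and exhaustive — every other superkey contains one of them.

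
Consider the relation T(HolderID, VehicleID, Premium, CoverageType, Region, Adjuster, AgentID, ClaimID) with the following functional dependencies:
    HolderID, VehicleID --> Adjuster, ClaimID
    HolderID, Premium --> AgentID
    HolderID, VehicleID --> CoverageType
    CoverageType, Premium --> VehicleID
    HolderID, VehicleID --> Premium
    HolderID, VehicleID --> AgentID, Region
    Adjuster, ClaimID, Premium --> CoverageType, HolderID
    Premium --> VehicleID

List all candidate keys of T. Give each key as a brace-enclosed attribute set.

{Adjuster, ClaimID, Premium}, {HolderID, Premium}, {HolderID, VehicleID}

{HolderID, Premium}⁺ = {Adjuster, AgentID, ClaimID, CoverageType, HolderID, Premium, Region, VehicleID}, which is every attribute, so {HolderID, Premium} is a candidate key.
{HolderID, VehicleID}⁺ = {Adjuster, AgentID, ClaimID, CoverageType, HolderID, Premium, Region, VehicleID}, which is every attribute, so {HolderID, VehicleID} is a candidate key.
{Adjuster, ClaimID, Premium}⁺ = {Adjuster, AgentID, ClaimID, CoverageType, HolderID, Premium, Region, VehicleID}, which is every attribute, so {Adjuster, ClaimID, Premium} is a candidate key.
These are minimal and exhaustive — every other superkey contains one of them.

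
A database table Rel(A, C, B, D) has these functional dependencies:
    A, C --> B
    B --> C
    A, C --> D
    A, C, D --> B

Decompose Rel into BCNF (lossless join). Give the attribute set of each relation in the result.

{A, B, D}; {B, C}

Candidate keys of the original relation: {A, B}, {A, C}.
In {A, B, C, D}, {B} is not a superkey ({B}⁺ restricted to this set is {B, C}), so split on B --> C into {B, C} and {A, B, D}.
{B, C}: every determinant is a superkey — BCNF.
{A, B, D}: every determinant is a superkey — BCNF.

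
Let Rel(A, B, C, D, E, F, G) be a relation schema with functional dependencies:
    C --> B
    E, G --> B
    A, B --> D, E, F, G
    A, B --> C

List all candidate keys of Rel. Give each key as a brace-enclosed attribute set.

{A, B}, {A, C}, {A, E, G}

No FD produces {A}, so it must be in every candidate key.
Closure of {A, B} is {A, B, C, D, E, F, G}, the whole schema; {A, B} is a candidate key.
Closure of {A, C} is {A, B, C, D, E, F, G}, the whole schema; {A, C} is a candidate key.
Closure of {A, E, G} is {A, B, C, D, E, F, G}, the whole schema; {A, E, G} is a candidate key.
These are minimal and exhaustive — every other superkey contains one of them.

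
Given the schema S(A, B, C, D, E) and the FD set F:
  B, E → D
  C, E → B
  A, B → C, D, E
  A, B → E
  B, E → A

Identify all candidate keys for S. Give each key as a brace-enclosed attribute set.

{A, B}⁺ = {A, B, C, D, E} — all of the relation — so {A, B} is a candidate key.
{B, E}⁺ = {A, B, C, D, E} — all of the relation — so {B, E} is a candidate key.
{C, E}⁺ = {A, B, C, D, E} — all of the relation — so {C, E} is a candidate key.
No proper subset of any of these is a key, and no other minimal superkey exists.

{A, B}, {B, E}, {C, E}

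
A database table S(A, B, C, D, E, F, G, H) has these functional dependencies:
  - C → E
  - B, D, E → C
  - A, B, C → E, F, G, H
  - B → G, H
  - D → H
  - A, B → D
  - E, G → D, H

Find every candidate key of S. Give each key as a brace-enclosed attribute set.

Attributes never on any right-hand side: {A, B} — every candidate key must contain all of them.
{A, B, C}⁺ = {A, B, C, D, E, F, G, H} — all of the relation — so {A, B, C} is a candidate key.
{A, B, E}⁺ = {A, B, C, D, E, F, G, H} — all of the relation — so {A, B, E} is a candidate key.
These are minimal and exhaustive — every other superkey contains one of them.

{A, B, C}, {A, B, E}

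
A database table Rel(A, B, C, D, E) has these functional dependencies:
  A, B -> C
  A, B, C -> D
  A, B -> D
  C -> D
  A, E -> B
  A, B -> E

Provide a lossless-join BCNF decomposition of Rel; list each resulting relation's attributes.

Candidate keys of the original relation: {A, B}, {A, E}.
Within {A, B, C, D, E}: {C}⁺ ∩ {A, B, C, D, E} = {C, D}, not the whole set, so C -> D violates BCNF; decompose into {C, D} and {A, B, C, E}.
{C, D} is in BCNF.
{A, B, C, E} is in BCNF.

{A, B, C, E}; {C, D}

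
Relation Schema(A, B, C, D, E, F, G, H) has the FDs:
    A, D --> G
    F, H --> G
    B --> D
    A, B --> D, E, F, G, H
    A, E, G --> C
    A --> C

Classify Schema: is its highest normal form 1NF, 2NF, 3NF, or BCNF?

Candidate key: {A, B}. Prime attributes: {A, B}.
A, D --> G: {A, D}⁺ = {A, C, D, G}, which is not all of the attributes, so the left side is not a superkey — BCNF is violated.
A, D --> G determines the non-prime attribute {G} from a non-superkey — 3NF is violated.
{A} is a proper subset of the key {A, B}, and {A}⁺ contains the non-prime attribute {C} — a partial dependency, so 2NF is violated.

1NF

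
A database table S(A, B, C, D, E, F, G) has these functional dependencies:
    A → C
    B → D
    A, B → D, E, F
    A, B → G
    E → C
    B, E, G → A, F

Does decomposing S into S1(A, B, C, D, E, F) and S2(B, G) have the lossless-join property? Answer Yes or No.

No

Common attributes: {B}; their closure is {B, D}.
The closure covers neither S1 nor S2 entirely; the join is not lossless.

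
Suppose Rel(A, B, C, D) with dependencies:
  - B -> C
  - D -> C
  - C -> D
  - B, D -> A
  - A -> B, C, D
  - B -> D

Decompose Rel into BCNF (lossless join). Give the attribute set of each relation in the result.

{A, B, D}; {C, D}

Candidate keys of the original relation: {A}, {B}.
Within {A, B, C, D}: {D}⁺ ∩ {A, B, C, D} = {C, D}, not the whole set, so D -> C violates BCNF; decompose into {C, D} and {A, B, D}.
{C, D} is in BCNF.
{A, B, D} is in BCNF.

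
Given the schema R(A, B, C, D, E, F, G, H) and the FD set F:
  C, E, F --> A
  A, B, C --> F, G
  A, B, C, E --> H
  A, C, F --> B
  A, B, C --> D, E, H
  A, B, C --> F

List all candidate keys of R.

Attributes never on any right-hand side: {C} — every candidate key must contain it.
{A, B, C} is a candidate key since {A, B, C}⁺ = {A, B, C, D, E, F, G, H} covers every attribute.
{A, C, F} is a candidate key since {A, C, F}⁺ = {A, B, C, D, E, F, G, H} covers every attribute.
{C, E, F} is a candidate key since {C, E, F}⁺ = {A, B, C, D, E, F, G, H} covers every attribute.
No proper subset of any of these is a key, and no other minimal superkey exists.

{A, B, C}, {A, C, F}, {C, E, F}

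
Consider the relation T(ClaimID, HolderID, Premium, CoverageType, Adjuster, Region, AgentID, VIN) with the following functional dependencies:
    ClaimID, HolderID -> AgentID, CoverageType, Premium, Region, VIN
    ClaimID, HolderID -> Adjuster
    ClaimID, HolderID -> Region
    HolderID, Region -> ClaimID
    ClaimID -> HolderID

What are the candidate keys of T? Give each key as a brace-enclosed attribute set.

{ClaimID} is a candidate key since {ClaimID}⁺ = {Adjuster, AgentID, ClaimID, CoverageType, HolderID, Premium, Region, VIN} covers every attribute.
{HolderID, Region} is a candidate key since {HolderID, Region}⁺ = {Adjuster, AgentID, ClaimID, CoverageType, HolderID, Premium, Region, VIN} covers every attribute.
These are minimal and exhaustive — every other superkey contains one of them.

{ClaimID}, {HolderID, Region}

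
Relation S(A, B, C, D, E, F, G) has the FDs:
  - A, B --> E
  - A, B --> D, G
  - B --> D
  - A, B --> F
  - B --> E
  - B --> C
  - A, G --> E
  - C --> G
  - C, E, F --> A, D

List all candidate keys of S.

No FD produces {B}, so it must be in every candidate key.
Closure of {A, B} is {A, B, C, D, E, F, G}, the whole schema; {A, B} is a candidate key.
Closure of {B, F} is {A, B, C, D, E, F, G}, the whole schema; {B, F} is a candidate key.
No proper subset of any of these is a key, and no other minimal superkey exists.

{A, B}, {B, F}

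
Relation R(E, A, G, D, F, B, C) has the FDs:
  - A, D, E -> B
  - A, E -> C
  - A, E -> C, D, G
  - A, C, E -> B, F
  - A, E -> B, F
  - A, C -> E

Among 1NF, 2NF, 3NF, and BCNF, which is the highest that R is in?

Candidate keys: {A, C}, {A, E}. Prime attributes: {A, C, E}.
The left-hand side of every FD is a superkey, so BCNF is satisfied.

BCNF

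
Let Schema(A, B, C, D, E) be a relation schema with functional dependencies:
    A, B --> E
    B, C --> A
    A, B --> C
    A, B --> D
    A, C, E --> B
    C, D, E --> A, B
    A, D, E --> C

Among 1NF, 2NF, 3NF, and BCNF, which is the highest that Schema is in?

Candidate keys: {A, B}, {A, C, E}, {A, D, E}, {B, C}, {C, D, E}. Prime attributes: {A, B, C, D, E}.
Each dependency's left side is a superkey — BCNF holds.

BCNF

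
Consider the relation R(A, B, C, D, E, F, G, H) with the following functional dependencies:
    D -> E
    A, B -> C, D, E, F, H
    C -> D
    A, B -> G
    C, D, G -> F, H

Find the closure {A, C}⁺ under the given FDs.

Start with {A, C}.
C -> D applies; add {D} → now {A, C, D}.
D -> E applies; add {E} → now {A, C, D, E}.
No further FD applies.

{A, C, D, E}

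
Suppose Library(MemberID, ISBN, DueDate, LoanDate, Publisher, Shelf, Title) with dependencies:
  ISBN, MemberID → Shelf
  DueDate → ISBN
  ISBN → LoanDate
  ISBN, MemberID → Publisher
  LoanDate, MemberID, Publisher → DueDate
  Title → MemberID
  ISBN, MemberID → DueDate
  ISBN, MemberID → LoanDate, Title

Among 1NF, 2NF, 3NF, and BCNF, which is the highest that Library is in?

3NF

Candidate keys: {DueDate, MemberID}, {DueDate, Title}, {ISBN, MemberID}, {ISBN, Title}, {LoanDate, MemberID, Publisher}, {LoanDate, Publisher, Title}. Prime attributes: {DueDate, ISBN, LoanDate, MemberID, Publisher, Title}.
For DueDate → ISBN we have {DueDate}⁺ = {DueDate, ISBN, LoanDate}; {DueDate} is not a superkey, so BCNF fails.
Since {ISBN} ⊆ prime attributes and every other non-superkey FD also has a prime right side, the schema is in 3NF.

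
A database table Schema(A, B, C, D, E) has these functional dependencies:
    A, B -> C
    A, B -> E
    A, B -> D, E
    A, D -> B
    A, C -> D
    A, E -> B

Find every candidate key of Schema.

{A, B}, {A, C}, {A, D}, {A, E}

No FD produces {A}, so it must be in every candidate key.
{A, B}⁺ = {A, B, C, D, E} — all of the relation — so {A, B} is a candidate key.
{A, C}⁺ = {A, B, C, D, E} — all of the relation — so {A, C} is a candidate key.
{A, D}⁺ = {A, B, C, D, E} — all of the relation — so {A, D} is a candidate key.
{A, E}⁺ = {A, B, C, D, E} — all of the relation — so {A, E} is a candidate key.
Any other superkey properly contains one of these, so there are no further candidate keys.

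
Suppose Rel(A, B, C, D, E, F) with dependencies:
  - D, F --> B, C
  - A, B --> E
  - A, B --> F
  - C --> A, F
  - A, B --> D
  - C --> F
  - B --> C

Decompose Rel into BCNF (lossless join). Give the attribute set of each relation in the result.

Candidate keys of the original relation: {B}, {C, D}, {D, F}.
In {A, B, C, D, E, F}, {C} is not a superkey ({C}⁺ restricted to this set is {A, C, F}), so split on C --> A, F into {A, C, F} and {B, C, D, E}.
{A, C, F}: every determinant is a superkey — BCNF.
{B, C, D, E}: every determinant is a superkey — BCNF.

{A, C, F}; {B, C, D, E}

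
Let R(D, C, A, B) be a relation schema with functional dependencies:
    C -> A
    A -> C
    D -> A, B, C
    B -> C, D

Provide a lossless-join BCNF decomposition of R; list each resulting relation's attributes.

{A, C}; {B, C, D}

Candidate keys of the original relation: {B}, {D}.
Within {A, B, C, D}: {C}⁺ ∩ {A, B, C, D} = {A, C}, not the whole set, so C -> A violates BCNF; decompose into {A, C} and {B, C, D}.
{A, C} has no BCNF violation.
{B, C, D} has no BCNF violation.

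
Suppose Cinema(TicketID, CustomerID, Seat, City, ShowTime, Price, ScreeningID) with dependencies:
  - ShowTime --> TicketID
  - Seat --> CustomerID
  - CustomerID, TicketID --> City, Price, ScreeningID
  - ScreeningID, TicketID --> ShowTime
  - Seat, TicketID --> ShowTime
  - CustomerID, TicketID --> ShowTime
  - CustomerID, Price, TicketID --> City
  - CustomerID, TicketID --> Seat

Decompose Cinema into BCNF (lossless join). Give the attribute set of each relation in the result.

Candidate keys of the original relation: {CustomerID, ShowTime}, {CustomerID, TicketID}, {Seat, ShowTime}, {Seat, TicketID}.
In {City, CustomerID, Price, ScreeningID, Seat, ShowTime, TicketID}, {ShowTime} is not a superkey ({ShowTime}⁺ restricted to this set is {ShowTime, TicketID}), so split on ShowTime --> TicketID into {ShowTime, TicketID} and {City, CustomerID, Price, ScreeningID, Seat, ShowTime}.
{ShowTime, TicketID}: every determinant is a superkey — BCNF.
In {City, CustomerID, Price, ScreeningID, Seat, ShowTime}, {Seat} is not a superkey ({Seat}⁺ restricted to this set is {CustomerID, Seat}), so split on Seat --> CustomerID into {CustomerID, Seat} and {City, Price, ScreeningID, Seat, ShowTime}.
{CustomerID, Seat}: every determinant is a superkey — BCNF.
{City, Price, ScreeningID, Seat, ShowTime}: every determinant is a superkey — BCNF.

{City, Price, ScreeningID, Seat, ShowTime}; {CustomerID, Seat}; {ShowTime, TicketID}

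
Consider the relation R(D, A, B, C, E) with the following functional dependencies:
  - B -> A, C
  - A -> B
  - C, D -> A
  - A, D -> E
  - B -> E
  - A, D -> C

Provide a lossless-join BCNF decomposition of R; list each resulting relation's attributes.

{A, B, C, E}; {B, D}

Candidate keys of the original relation: {A, D}, {B, D}, {C, D}.
Within {A, B, C, D, E}: {B}⁺ ∩ {A, B, C, D, E} = {A, B, C, E}, not the whole set, so B -> A, C, E violates BCNF; decompose into {A, B, C, E} and {B, D}.
{A, B, C, E}: every determinant is a superkey — BCNF.
{B, D}: every determinant is a superkey — BCNF.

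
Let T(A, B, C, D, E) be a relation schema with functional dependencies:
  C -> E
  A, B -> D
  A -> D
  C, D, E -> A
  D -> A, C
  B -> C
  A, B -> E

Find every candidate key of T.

No FD produces {B}, so it must be in every candidate key.
Closure of {A, B} is {A, B, C, D, E}, the whole schema; {A, B} is a candidate key.
Closure of {B, D} is {A, B, C, D, E}, the whole schema; {B, D} is a candidate key.
Any other superkey properly contains one of these, so there are no further candidate keys.

{A, B}, {B, D}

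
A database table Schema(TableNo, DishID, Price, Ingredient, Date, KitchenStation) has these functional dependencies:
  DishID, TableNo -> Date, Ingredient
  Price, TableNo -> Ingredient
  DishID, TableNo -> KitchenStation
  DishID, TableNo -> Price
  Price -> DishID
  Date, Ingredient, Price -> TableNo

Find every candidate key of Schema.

{DishID, TableNo} is a candidate key since {DishID, TableNo}⁺ = {Date, DishID, Ingredient, KitchenStation, Price, TableNo} covers every attribute.
{Price, TableNo} is a candidate key since {Price, TableNo}⁺ = {Date, DishID, Ingredient, KitchenStation, Price, TableNo} covers every attribute.
{Date, Ingredient, Price} is a candidate key since {Date, Ingredient, Price}⁺ = {Date, DishID, Ingredient, KitchenStation, Price, TableNo} covers every attribute.
No proper subset of any of these is a key, and no other minimal superkey exists.

{Date, Ingredient, Price}, {DishID, TableNo}, {Price, TableNo}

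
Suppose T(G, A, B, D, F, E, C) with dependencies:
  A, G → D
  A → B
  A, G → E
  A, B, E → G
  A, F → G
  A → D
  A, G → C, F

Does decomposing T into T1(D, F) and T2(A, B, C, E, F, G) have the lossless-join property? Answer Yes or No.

No

T1 ∩ T2 = {F}; its closure under F is {F}.
The closure covers neither T1 nor T2 entirely; the join is not lossless.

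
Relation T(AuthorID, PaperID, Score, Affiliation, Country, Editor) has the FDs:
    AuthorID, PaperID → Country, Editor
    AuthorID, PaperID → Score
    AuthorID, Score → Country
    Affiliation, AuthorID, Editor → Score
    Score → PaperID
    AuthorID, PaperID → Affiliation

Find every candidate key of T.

{AuthorID} never appears on the right of any FD, so every key must include it.
Closure of {AuthorID, PaperID} is {Affiliation, AuthorID, Country, Editor, PaperID, Score}, the whole schema; {AuthorID, PaperID} is a candidate key.
Closure of {AuthorID, Score} is {Affiliation, AuthorID, Country, Editor, PaperID, Score}, the whole schema; {AuthorID, Score} is a candidate key.
Closure of {Affiliation, AuthorID, Editor} is {Affiliation, AuthorID, Country, Editor, PaperID, Score}, the whole schema; {Affiliation, AuthorID, Editor} is a candidate key.
These are minimal and exhaustive — every other superkey contains one of them.

{Affiliation, AuthorID, Editor}, {AuthorID, PaperID}, {AuthorID, Score}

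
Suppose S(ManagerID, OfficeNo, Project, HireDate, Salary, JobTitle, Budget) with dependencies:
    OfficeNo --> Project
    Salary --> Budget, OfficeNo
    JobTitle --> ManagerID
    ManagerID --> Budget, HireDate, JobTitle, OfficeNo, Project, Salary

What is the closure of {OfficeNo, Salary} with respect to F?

{Budget, OfficeNo, Project, Salary}

Start with {OfficeNo, Salary}.
OfficeNo --> Project applies; add {Project} → now {OfficeNo, Project, Salary}.
Salary --> Budget, OfficeNo applies; add {Budget} → now {Budget, OfficeNo, Project, Salary}.
No further FD applies.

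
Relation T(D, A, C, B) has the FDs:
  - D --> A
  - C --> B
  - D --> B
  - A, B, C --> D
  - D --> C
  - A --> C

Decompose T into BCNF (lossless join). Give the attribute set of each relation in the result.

{A, C, D}; {B, C}

Candidate keys of the original relation: {A}, {D}.
{A, B, C, D}: {C} determines {B, C} here but is not a superkey — split on C --> B, giving {B, C} and {A, C, D}.
{B, C}: every determinant is a superkey — BCNF.
{A, C, D}: every determinant is a superkey — BCNF.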